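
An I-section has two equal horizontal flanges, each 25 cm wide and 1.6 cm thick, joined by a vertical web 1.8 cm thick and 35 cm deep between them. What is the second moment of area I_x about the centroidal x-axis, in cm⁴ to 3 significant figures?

Split into non-overlapping primitives; take the origin at the lower-left of the bounding box.
Bottom flange: 25 × 1.6, A = 40 cm², y = 0.8 cm, Ī = 8.5333 cm⁴.
Web: 1.8 × 35, A = 63 cm², y = 19.1 cm, Ī = 6431.3 cm⁴.
Top flange: 25 × 1.6, A = 40 cm², y = 37.4 cm, Ī = 8.5333 cm⁴.
By symmetry the centroid is at mid-height, ȳ = 19.1 cm.
Transfer each piece to the centroidal x-axis using Ī + A·d² with d = y − 19.1:
  bottom flange: d = -18.3 cm → contributes +13 404 cm⁴
  web: d = 0 cm → contributes +6431.3 cm⁴
  top flange: d = 18.3 cm → contributes +13 404 cm⁴
Total I = 33 240 cm⁴.

I_x ≈ 3.32 × 10⁴ cm⁴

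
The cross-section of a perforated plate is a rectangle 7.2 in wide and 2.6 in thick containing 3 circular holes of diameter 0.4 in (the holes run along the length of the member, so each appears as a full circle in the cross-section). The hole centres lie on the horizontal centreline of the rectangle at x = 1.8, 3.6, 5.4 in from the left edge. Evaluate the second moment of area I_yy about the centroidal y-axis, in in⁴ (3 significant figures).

Treat the section as a set of non-overlapping primitives; coordinates are from the bounding-box lower-left.
Plate: 7.2 × 2.6, A = 18.72 in², x = 3.6 in, Ī = 80.87 in⁴.
Hole 1 (subtracted): ⌀0.4, A = 0.12566 in², x = 1.8 in, Ī = 0.0012566 in⁴.
Hole 2 (subtracted): ⌀0.4, A = 0.12566 in², x = 3.6 in, Ī = 0.0012566 in⁴.
Hole 3 (subtracted): ⌀0.4, A = 0.12566 in², x = 5.4 in, Ī = 0.0012566 in⁴.
By symmetry the centroid is at mid-width, x̄ = 3.6 in.
Transfer each piece to the centroidal y-axis using Ī + A·d² with d = x − 3.6:
  plate: d = 0 in → contributes +80.87 in⁴
  hole 1: d = -1.8 in → contributes −0.40841 in⁴
  hole 2: d = 0 in → contributes −0.0012566 in⁴
  hole 3: d = 1.8 in → contributes −0.40841 in⁴
Total I = 80.052 in⁴.

I_yy ≈ 80.1 in⁴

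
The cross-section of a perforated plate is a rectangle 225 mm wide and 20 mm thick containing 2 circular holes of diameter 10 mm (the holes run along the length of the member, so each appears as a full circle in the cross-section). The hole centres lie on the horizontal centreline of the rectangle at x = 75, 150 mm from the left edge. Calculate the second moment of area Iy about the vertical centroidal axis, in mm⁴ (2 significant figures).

Break the section into simple shapes (no overlaps), measuring from the bottom-left corner of the bounding box.
Plate: 225 × 20, A = 4 500 mm², x = 112.5 mm, Ī = 18 984 375 mm⁴.
Hole 1 (subtracted): ⌀10, A = 78.54 mm², x = 75 mm, Ī = 490.9 mm⁴.
Hole 2 (subtracted): ⌀10, A = 78.54 mm², x = 150 mm, Ī = 490.9 mm⁴.
By symmetry the centroid is at mid-width, x̄ = 112.5 mm.
Transfer each piece to the vertical centroidal axis using Ī + A·d² with d = x − 112.5:
  plate: d = 0 mm → contributes +18 984 375 mm⁴
  hole 1: d = -37.5 mm → contributes −110 937 mm⁴
  hole 2: d = 37.5 mm → contributes −110 937 mm⁴
Total I = 18 762 500 mm⁴.

Iy ≈ 1.9 × 10⁷ mm⁴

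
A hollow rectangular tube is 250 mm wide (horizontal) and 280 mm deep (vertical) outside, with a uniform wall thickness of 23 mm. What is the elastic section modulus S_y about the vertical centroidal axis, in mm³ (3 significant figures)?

S_y ≈ 1.59 × 10⁶ mm³

Split into non-overlapping primitives; take the origin at the lower-left of the bounding box.
Outer rectangle: 250 × 280, A = 70 000 mm², x = 125 mm, Ī = 364 583 333 mm⁴.
Inner void (subtracted): 204 × 234, A = 47 736 mm², x = 125 mm, Ī = 165 548 448 mm⁴.
By symmetry the centroid is at mid-width, x̄ = 125 mm.
All pieces are centred on the vertical centroidal axis, so I = ΣĪ (holes subtracted) = 199 034 885 mm⁴.
Extreme fibre distance c = 125 mm; S = I/c = 1 592 279 mm³.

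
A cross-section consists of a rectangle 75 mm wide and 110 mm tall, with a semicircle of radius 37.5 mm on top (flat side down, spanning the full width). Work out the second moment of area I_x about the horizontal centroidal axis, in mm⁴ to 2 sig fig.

I_x ≈ 1.7 × 10⁷ mm⁴

Split into non-overlapping primitives; take the origin at the lower-left of the bounding box.
Rectangular body: 75 × 110, A = 8 250 mm², y = 55 mm, Ī = 8 318 750 mm⁴.
Semicircular cap: semicircle r = 37.5, A = 2 209 mm², y = 125.9 mm, Ī = 217 049 mm⁴.
Centroid: ȳ = ΣA·y / ΣA = 69.98 mm.
Transfer each piece to the horizontal centroidal axis using Ī + A·d² with d = y − 69.98:
  rectangular body: d = -14.98 mm → contributes +10 169 409 mm⁴
  semicircular cap: d = 55.94 mm → contributes +7 128 955 mm⁴
Total I = 17 298 364 mm⁴.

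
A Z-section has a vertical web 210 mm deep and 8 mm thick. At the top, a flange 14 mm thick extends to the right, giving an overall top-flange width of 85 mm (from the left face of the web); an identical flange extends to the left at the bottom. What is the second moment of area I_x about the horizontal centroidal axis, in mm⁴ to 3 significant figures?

Break the section into simple shapes (no overlaps), measuring from the bottom-left corner of the bounding box.
Web: 8 × 210, A = 1 680 mm², y = 105 mm, Ī = 6 174 000 mm⁴.
Top flange (beyond web): 77 × 14, A = 1 078 mm², y = 203 mm, Ī = 17 607 mm⁴.
Bottom flange (beyond web): 77 × 14, A = 1 078 mm², y = 7 mm, Ī = 17 607 mm⁴.
Centroid: ȳ = ΣA·y / ΣA = 105 mm.
Transfer each piece to the horizontal centroidal axis using Ī + A·d² with d = y − 105:
  web: d = 0 mm → contributes +6 174 000 mm⁴
  top flange (beyond web): d = 98 mm → contributes +10 370 719 mm⁴
  bottom flange (beyond web): d = -98 mm → contributes +10 370 719 mm⁴
Total I = 26 915 439 mm⁴.

I_x ≈ 2.69 × 10⁷ mm⁴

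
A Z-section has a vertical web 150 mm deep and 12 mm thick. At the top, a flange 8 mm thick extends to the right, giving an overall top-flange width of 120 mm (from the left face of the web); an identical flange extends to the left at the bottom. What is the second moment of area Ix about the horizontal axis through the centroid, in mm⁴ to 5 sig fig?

Treat the section as a set of non-overlapping primitives; coordinates are from the bounding-box lower-left.
Web: 12 × 150, A = 1 800 mm², y = 75 mm, Ī = 3 375 000 mm⁴.
Top flange (beyond web): 108 × 8, A = 864 mm², y = 146 mm, Ī = 4 608 mm⁴.
Bottom flange (beyond web): 108 × 8, A = 864 mm², y = 4 mm, Ī = 4 608 mm⁴.
Centroid: ȳ = ΣA·y / ΣA = 75 mm.
Transfer each piece to the horizontal axis through the centroid using Ī + A·d² with d = y − 75:
  web: d = 0 mm → contributes +3 375 000 mm⁴
  top flange (beyond web): d = 71 mm → contributes +4 360 032 mm⁴
  bottom flange (beyond web): d = -71 mm → contributes +4 360 032 mm⁴
Total I = 12 095 064 mm⁴.

Ix ≈ 1.2095 × 10⁷ mm⁴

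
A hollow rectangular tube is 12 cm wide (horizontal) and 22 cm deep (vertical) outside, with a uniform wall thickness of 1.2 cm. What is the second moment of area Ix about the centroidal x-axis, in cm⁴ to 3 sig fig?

Decompose the section into non-overlapping parts with the origin at the bottom-left of its bounding rectangle.
Outer rectangle: 12 × 22, A = 264 cm², y = 11 cm, Ī = 10 648 cm⁴.
Inner void (subtracted): 9.6 × 19.6, A = 188.16 cm², y = 11 cm, Ī = 6023.6 cm⁴.
By symmetry the centroid is at mid-height, ȳ = 11 cm.
All pieces are centred on the centroidal x-axis, so I = ΣĪ (holes subtracted) = 4624.4 cm⁴.

Ix ≈ 4620 cm⁴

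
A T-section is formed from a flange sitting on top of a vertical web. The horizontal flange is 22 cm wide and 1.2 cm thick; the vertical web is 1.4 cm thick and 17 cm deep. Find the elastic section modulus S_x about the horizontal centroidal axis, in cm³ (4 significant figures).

S_x ≈ 121.4 cm³

Decompose the section into non-overlapping parts with the origin at the bottom-left of its bounding rectangle.
Flange: 22 × 1.2, A = 26.4 cm², y = 17.6 cm, Ī = 3.168 cm⁴.
Web: 1.4 × 17, A = 23.8 cm², y = 8.5 cm, Ī = 573.183 cm⁴.
Centroid: ȳ = ΣA·y / ΣA = 13.2857 cm.
Transfer each piece to the horizontal centroidal axis using Ī + A·d² with d = y − 13.2857:
  flange: d = 4.31434 cm → contributes +494.566 cm⁴
  web: d = -4.78566 cm → contributes +1118.26 cm⁴
Total I = 1612.83 cm⁴.
Extreme fibre distance c = 13.2857 cm; S = I/c = 121.396 cm³.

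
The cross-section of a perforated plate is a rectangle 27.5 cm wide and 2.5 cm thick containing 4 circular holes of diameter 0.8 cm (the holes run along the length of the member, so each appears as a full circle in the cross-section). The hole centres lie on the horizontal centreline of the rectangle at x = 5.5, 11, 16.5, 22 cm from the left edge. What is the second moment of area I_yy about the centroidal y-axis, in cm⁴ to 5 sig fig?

Break the section into simple shapes (no overlaps), measuring from the bottom-left corner of the bounding box.
Plate: 27.5 × 2.5, A = 68.75 cm², x = 13.75 cm, Ī = 4332.682 cm⁴.
Hole 1 (subtracted): ⌀0.8, A = 0.5026548 cm², x = 5.5 cm, Ī = 0.02010619 cm⁴.
Hole 2 (subtracted): ⌀0.8, A = 0.5026548 cm², x = 11 cm, Ī = 0.02010619 cm⁴.
Hole 3 (subtracted): ⌀0.8, A = 0.5026548 cm², x = 16.5 cm, Ī = 0.02010619 cm⁴.
Hole 4 (subtracted): ⌀0.8, A = 0.5026548 cm², x = 22 cm, Ī = 0.02010619 cm⁴.
By symmetry the centroid is at mid-width, x̄ = 13.75 cm.
Transfer each piece to the centroidal y-axis using Ī + A·d² with d = x − 13.75:
  plate: d = 0 cm → contributes +4332.682 cm⁴
  hole 1: d = -8.25 cm → contributes −34.23205 cm⁴
  hole 2: d = -2.75 cm → contributes −3.821433 cm⁴
  hole 3: d = 2.75 cm → contributes −3.821433 cm⁴
  hole 4: d = 8.25 cm → contributes −34.23205 cm⁴
Total I = 4256.575 cm⁴.

I_yy ≈ 4256.6 cm⁴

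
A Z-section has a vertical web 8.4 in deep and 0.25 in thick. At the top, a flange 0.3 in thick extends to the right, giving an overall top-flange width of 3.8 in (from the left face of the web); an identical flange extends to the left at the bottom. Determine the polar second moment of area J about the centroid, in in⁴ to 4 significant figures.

J ≈ 57.24 in⁴

Treat the section as a set of non-overlapping primitives; coordinates are from the bounding-box lower-left.
Web: 0.25 × 8.4, A = 2.1 in², y = 4.2 in, Ī = 12.348 in⁴.
Top flange (beyond web): 3.55 × 0.3, A = 1.065 in², y = 8.25 in, Ī = 0.0079875 in⁴.
Bottom flange (beyond web): 3.55 × 0.3, A = 1.065 in², y = 0.15 in, Ī = 0.0079875 in⁴.
Centroid: ȳ = ΣA·y / ΣA = 4.2 in.
Transfer each piece to the centroidal x-axis using Ī + A·d² with d = y − 4.2:
  web: d = 0 in → contributes +12.348 in⁴
  top flange (beyond web): d = 4.05 in → contributes +17.4767 in⁴
  bottom flange (beyond web): d = -4.05 in → contributes +17.4767 in⁴
Total I = 47.3013 in⁴.
For the y-axis: x̄ = 3.675 in.
Repeating about the centroidal y-axis gives I_y = 9.93718 in⁴.
Polar second moment: J = I_x + I_y = 57.2385 in⁴.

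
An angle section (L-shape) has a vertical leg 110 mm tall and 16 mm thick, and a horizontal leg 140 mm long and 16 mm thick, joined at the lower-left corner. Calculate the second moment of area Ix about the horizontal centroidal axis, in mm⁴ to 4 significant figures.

Ix ≈ 3.877 × 10⁶ mm⁴

Decompose the section into non-overlapping parts with the origin at the bottom-left of its bounding rectangle.
Vertical leg: 16 × 110, A = 1 760 mm², y = 55 mm, Ī = 1 774 667 mm⁴.
Horizontal leg (remainder): 124 × 16, A = 1 984 mm², y = 8 mm, Ī = 42325.3 mm⁴.
Centroid: ȳ = ΣA·y / ΣA = 30.094 mm.
Transfer each piece to the horizontal centroidal axis using Ī + A·d² with d = y − 30.094:
  vertical leg: d = 24.906 mm → contributes +2 866 409 mm⁴
  horizontal leg (remainder): d = -22.094 mm → contributes +1 010 806 mm⁴
Total I = 3 877 215 mm⁴.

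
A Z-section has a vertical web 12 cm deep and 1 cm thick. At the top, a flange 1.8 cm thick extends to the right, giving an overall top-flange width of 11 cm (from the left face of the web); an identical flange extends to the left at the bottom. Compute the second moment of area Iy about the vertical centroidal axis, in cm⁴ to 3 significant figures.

Iy ≈ 1390 cm⁴

Treat the section as a set of non-overlapping primitives; coordinates are from the bounding-box lower-left.
Web: 1 × 12, A = 12 cm², x = 10.5 cm, Ī = 1 cm⁴.
Top flange (beyond web): 10 × 1.8, A = 18 cm², x = 16 cm, Ī = 150 cm⁴.
Bottom flange (beyond web): 10 × 1.8, A = 18 cm², x = 5 cm, Ī = 150 cm⁴.
Centroid: x̄ = ΣA·x / ΣA = 10.5 cm.
Transfer each piece to the vertical centroidal axis using Ī + A·d² with d = x − 10.5:
  web: d = 0 cm → contributes +1 cm⁴
  top flange (beyond web): d = 5.5 cm → contributes +694.5 cm⁴
  bottom flange (beyond web): d = -5.5 cm → contributes +694.5 cm⁴
Total I = 1 390 cm⁴.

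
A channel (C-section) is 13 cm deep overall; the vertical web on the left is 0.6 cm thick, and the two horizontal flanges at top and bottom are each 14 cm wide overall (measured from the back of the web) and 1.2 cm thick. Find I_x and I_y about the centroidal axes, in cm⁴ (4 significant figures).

Treat the section as a set of non-overlapping primitives; coordinates are from the bounding-box lower-left.
Web: 0.6 × 13, A = 7.8 cm², y = 6.5 cm, Ī = 109.85 cm⁴.
Top flange (beyond web): 13.4 × 1.2, A = 16.08 cm², y = 12.4 cm, Ī = 1.9296 cm⁴.
Bottom flange (beyond web): 13.4 × 1.2, A = 16.08 cm², y = 0.6 cm, Ī = 1.9296 cm⁴.
By symmetry the centroid is at mid-height, ȳ = 6.5 cm.
Transfer each piece to the centroidal x-axis using Ī + A·d² with d = y − 6.5:
  web: d = 0 cm → contributes +109.85 cm⁴
  top flange (beyond web): d = 5.9 cm → contributes +561.674 cm⁴
  bottom flange (beyond web): d = -5.9 cm → contributes +561.674 cm⁴
Total I = 1233.2 cm⁴.
For the y-axis: x̄ = 5.93363 cm.
Repeating about the centroidal y-axis gives I_y = 789.051 cm⁴.

I_x ≈ 1233 cm⁴, I_y ≈ 789.1 cm⁴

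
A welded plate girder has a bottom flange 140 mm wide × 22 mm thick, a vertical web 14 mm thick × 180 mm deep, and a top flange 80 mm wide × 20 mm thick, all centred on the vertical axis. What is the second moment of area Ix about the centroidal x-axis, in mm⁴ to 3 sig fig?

Decompose the section into non-overlapping parts with the origin at the bottom-left of its bounding rectangle.
Bottom plate: 140 × 22, A = 3 080 mm², y = 11 mm, Ī = 124 227 mm⁴.
Web plate: 14 × 180, A = 2 520 mm², y = 112 mm, Ī = 6 804 000 mm⁴.
Top plate: 80 × 20, A = 1 600 mm², y = 212 mm, Ī = 53 333 mm⁴.
Centroid: ȳ = ΣA·y / ΣA = 91.017 mm.
Transfer each piece to the centroidal x-axis using Ī + A·d² with d = y − 91.017:
  bottom plate: d = -80.017 mm → contributes +19 844 441 mm⁴
  web plate: d = 20.983 mm → contributes +7 913 557 mm⁴
  top plate: d = 120.98 mm → contributes +23 472 480 mm⁴
Total I = 51 230 478 mm⁴.

Ix ≈ 5.12 × 10⁷ mm⁴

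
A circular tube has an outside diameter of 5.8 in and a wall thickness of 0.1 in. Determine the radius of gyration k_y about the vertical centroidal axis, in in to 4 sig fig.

k_y ≈ 2.016 in

Split into non-overlapping primitives; take the origin at the lower-left of the bounding box.
Outer circle: ⌀5.8, A = 26.4208 in², x = 2.9 in, Ī = 55.5497 in⁴.
Bore (subtracted): ⌀5.6, A = 24.6301 in², x = 2.9 in, Ī = 48.275 in⁴.
By symmetry the centroid is at mid-width, x̄ = 2.9 in.
All pieces are centred on the vertical centroidal axis, so I = ΣĪ (holes subtracted) = 7.27475 in⁴.
Radius of gyration: k = √(I/A) = √(7.27475 / 1.79071) = 2.01556 in.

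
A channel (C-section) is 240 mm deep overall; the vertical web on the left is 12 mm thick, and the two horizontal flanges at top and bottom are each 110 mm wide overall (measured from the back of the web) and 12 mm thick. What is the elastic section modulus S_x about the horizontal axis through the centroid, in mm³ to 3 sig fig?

S_x ≈ 3.70 × 10⁵ mm³

Break the section into simple shapes (no overlaps), measuring from the bottom-left corner of the bounding box.
Web: 12 × 240, A = 2 880 mm², y = 120 mm, Ī = 13 824 000 mm⁴.
Top flange (beyond web): 98 × 12, A = 1 176 mm², y = 234 mm, Ī = 14 112 mm⁴.
Bottom flange (beyond web): 98 × 12, A = 1 176 mm², y = 6 mm, Ī = 14 112 mm⁴.
By symmetry the centroid is at mid-height, ȳ = 120 mm.
Transfer each piece to the horizontal axis through the centroid using Ī + A·d² with d = y − 120:
  web: d = 0 mm → contributes +13 824 000 mm⁴
  top flange (beyond web): d = 114 mm → contributes +15 297 408 mm⁴
  bottom flange (beyond web): d = -114 mm → contributes +15 297 408 mm⁴
Total I = 44 418 816 mm⁴.
Extreme fibre distance c = 120 mm; S = I/c = 370 157 mm³.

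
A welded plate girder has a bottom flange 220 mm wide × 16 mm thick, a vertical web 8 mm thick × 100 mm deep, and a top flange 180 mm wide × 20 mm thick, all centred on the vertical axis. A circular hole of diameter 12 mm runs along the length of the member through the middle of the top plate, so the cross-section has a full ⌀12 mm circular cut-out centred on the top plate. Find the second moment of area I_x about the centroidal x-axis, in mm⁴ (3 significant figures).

I_x ≈ 2.53 × 10⁷ mm⁴

Break the section into simple shapes (no overlaps), measuring from the bottom-left corner of the bounding box.
Bottom plate: 220 × 16, A = 3 520 mm², y = 8 mm, Ī = 75 093 mm⁴.
Web plate: 8 × 100, A = 800 mm², y = 66 mm, Ī = 666 667 mm⁴.
Top plate: 180 × 20, A = 3 600 mm², y = 126 mm, Ī = 120 000 mm⁴.
Hole (subtracted): ⌀12, A = 113.1 mm², y = 126 mm, Ī = 1017.9 mm⁴.
Centroid: ȳ = ΣA·y / ΣA = 66.647 mm.
Transfer each piece to the centroidal x-axis using Ī + A·d² with d = y − 66.647:
  bottom plate: d = -58.647 mm → contributes +12 182 193 mm⁴
  web plate: d = -0.6474 mm → contributes +667 002 mm⁴
  top plate: d = 59.353 mm → contributes +12 801 834 mm⁴
  hole: d = 59.353 mm → contributes −399 429 mm⁴
Total I = 25 251 600 mm⁴.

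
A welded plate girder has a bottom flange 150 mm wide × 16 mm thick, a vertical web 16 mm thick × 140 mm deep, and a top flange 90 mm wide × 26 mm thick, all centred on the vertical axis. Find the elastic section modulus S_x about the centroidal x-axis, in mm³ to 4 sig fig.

Break the section into simple shapes (no overlaps), measuring from the bottom-left corner of the bounding box.
Bottom plate: 150 × 16, A = 2 400 mm², y = 8 mm, Ī = 51 200 mm⁴.
Web plate: 16 × 140, A = 2 240 mm², y = 86 mm, Ī = 3 658 667 mm⁴.
Top plate: 90 × 26, A = 2 340 mm², y = 169 mm, Ī = 131 820 mm⁴.
Centroid: ȳ = ΣA·y / ΣA = 87.0057 mm.
Transfer each piece to the centroidal x-axis using Ī + A·d² with d = y − 87.0057:
  bottom plate: d = -79.0057 mm → contributes +15 031 773 mm⁴
  web plate: d = -1.00573 mm → contributes +3 660 932 mm⁴
  top plate: d = 81.9943 mm → contributes +15 863 781 mm⁴
Total I = 34 556 486 mm⁴.
Extreme fibre distance c = 94.9943 mm; S = I/c = 363 774 mm³.

S_x ≈ 3.638 × 10⁵ mm³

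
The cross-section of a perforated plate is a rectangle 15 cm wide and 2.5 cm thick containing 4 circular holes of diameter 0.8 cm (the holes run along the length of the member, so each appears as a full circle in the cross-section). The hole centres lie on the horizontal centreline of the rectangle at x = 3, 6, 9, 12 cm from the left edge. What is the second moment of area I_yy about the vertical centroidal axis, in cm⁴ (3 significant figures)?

Decompose the section into non-overlapping parts with the origin at the bottom-left of its bounding rectangle.
Plate: 15 × 2.5, A = 37.5 cm², x = 7.5 cm, Ī = 703.13 cm⁴.
Hole 1 (subtracted): ⌀0.8, A = 0.50265 cm², x = 3 cm, Ī = 0.020106 cm⁴.
Hole 2 (subtracted): ⌀0.8, A = 0.50265 cm², x = 6 cm, Ī = 0.020106 cm⁴.
Hole 3 (subtracted): ⌀0.8, A = 0.50265 cm², x = 9 cm, Ī = 0.020106 cm⁴.
Hole 4 (subtracted): ⌀0.8, A = 0.50265 cm², x = 12 cm, Ī = 0.020106 cm⁴.
By symmetry the centroid is at mid-width, x̄ = 7.5 cm.
Transfer each piece to the vertical centroidal axis using Ī + A·d² with d = x − 7.5:
  plate: d = 0 cm → contributes +703.13 cm⁴
  hole 1: d = -4.5 cm → contributes −10.199 cm⁴
  hole 2: d = -1.5 cm → contributes −1.1511 cm⁴
  hole 3: d = 1.5 cm → contributes −1.1511 cm⁴
  hole 4: d = 4.5 cm → contributes −10.199 cm⁴
Total I = 680.43 cm⁴.

I_yy ≈ 680 cm⁴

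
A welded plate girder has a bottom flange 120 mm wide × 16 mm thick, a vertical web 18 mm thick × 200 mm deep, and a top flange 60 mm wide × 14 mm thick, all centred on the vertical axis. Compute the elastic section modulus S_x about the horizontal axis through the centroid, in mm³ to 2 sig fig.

Split into non-overlapping primitives; take the origin at the lower-left of the bounding box.
Bottom plate: 120 × 16, A = 1 920 mm², y = 8 mm, Ī = 40 960 mm⁴.
Web plate: 18 × 200, A = 3 600 mm², y = 116 mm, Ī = 12 000 000 mm⁴.
Top plate: 60 × 14, A = 840 mm², y = 223 mm, Ī = 13 720 mm⁴.
Centroid: ȳ = ΣA·y / ΣA = 97.53 mm.
Transfer each piece to the horizontal axis through the centroid using Ī + A·d² with d = y − 97.53:
  bottom plate: d = -89.53 mm → contributes +15 430 368 mm⁴
  web plate: d = 18.47 mm → contributes +13 228 333 mm⁴
  top plate: d = 125.5 mm → contributes +13 237 964 mm⁴
Total I = 41 896 665 mm⁴.
Extreme fibre distance c = 132.5 mm; S = I/c = 316 269 mm³.

S_x ≈ 3.2 × 10⁵ mm³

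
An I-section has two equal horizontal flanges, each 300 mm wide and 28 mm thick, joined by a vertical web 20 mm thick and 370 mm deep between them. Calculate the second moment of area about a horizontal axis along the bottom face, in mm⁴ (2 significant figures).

Break the section into simple shapes (no overlaps), measuring from the bottom-left corner of the bounding box.
Bottom flange: 300 × 28, A = 8 400 mm², y = 14 mm, Ī = 548 800 mm⁴.
Web: 20 × 370, A = 7 400 mm², y = 213 mm, Ī = 84 421 667 mm⁴.
Top flange: 300 × 28, A = 8 400 mm², y = 412 mm, Ī = 548 800 mm⁴.
Transfer each piece to a horizontal axis along the bottom face using Ī + A·d² with d = y − 0:
  bottom flange: d = 14 mm → contributes +2 195 200 mm⁴
  web: d = 213 mm → contributes +420 152 267 mm⁴
  top flange: d = 412 mm → contributes +1 426 398 400 mm⁴
Total I = 1 848 745 867 mm⁴.

I_base ≈ 1.8 × 10⁹ mm⁴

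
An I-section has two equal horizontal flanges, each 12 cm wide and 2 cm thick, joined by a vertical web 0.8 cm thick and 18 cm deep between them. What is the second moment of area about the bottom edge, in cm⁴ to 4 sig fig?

Decompose the section into non-overlapping parts with the origin at the bottom-left of its bounding rectangle.
Bottom flange: 12 × 2, A = 24 cm², y = 1 cm, Ī = 8 cm⁴.
Web: 0.8 × 18, A = 14.4 cm², y = 11 cm, Ī = 388.8 cm⁴.
Top flange: 12 × 2, A = 24 cm², y = 21 cm, Ī = 8 cm⁴.
Transfer each piece to a horizontal axis along the bottom face using Ī + A·d² with d = y − 0:
  bottom flange: d = 1 cm → contributes +32 cm⁴
  web: d = 11 cm → contributes +2131.2 cm⁴
  top flange: d = 21 cm → contributes +10 592 cm⁴
Total I = 12755.2 cm⁴.

I_base ≈ 1.276 × 10⁴ cm⁴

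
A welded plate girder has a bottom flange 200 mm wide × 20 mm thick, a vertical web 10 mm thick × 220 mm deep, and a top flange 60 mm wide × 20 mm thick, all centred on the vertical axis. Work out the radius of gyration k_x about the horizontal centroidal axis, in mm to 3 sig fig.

k_x ≈ 96.3 mm

Break the section into simple shapes (no overlaps), measuring from the bottom-left corner of the bounding box.
Bottom plate: 200 × 20, A = 4 000 mm², y = 10 mm, Ī = 133 333 mm⁴.
Web plate: 10 × 220, A = 2 200 mm², y = 130 mm, Ī = 8 873 333 mm⁴.
Top plate: 60 × 20, A = 1 200 mm², y = 250 mm, Ī = 40 000 mm⁴.
Centroid: ȳ = ΣA·y / ΣA = 84.595 mm.
Transfer each piece to the horizontal centroidal axis using Ī + A·d² with d = y − 84.595:
  bottom plate: d = -74.595 mm → contributes +22 390 748 mm⁴
  web plate: d = 45.405 mm → contributes +13 408 965 mm⁴
  top plate: d = 165.41 mm → contributes +32 870 738 mm⁴
Total I = 68 670 450 mm⁴.
Radius of gyration: k = √(I/A) = √(68 670 450 / 7 400) = 96.332 mm.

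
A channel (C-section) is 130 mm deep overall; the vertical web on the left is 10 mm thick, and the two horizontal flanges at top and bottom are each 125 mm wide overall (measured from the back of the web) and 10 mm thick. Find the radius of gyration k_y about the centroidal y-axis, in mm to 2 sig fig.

Decompose the section into non-overlapping parts with the origin at the bottom-left of its bounding rectangle.
Web: 10 × 130, A = 1 300 mm², x = 5 mm, Ī = 10 833 mm⁴.
Top flange (beyond web): 115 × 10, A = 1 150 mm², x = 67.5 mm, Ī = 1 267 396 mm⁴.
Bottom flange (beyond web): 115 × 10, A = 1 150 mm², x = 67.5 mm, Ī = 1 267 396 mm⁴.
Centroid: x̄ = ΣA·x / ΣA = 44.93 mm.
Transfer each piece to the centroidal y-axis using Ī + A·d² with d = x − 44.93:
  web: d = -39.93 mm → contributes +2 083 617 mm⁴
  top flange (beyond web): d = 22.57 mm → contributes +1 853 183 mm⁴
  bottom flange (beyond web): d = 22.57 mm → contributes +1 853 183 mm⁴
Total I = 5 789 983 mm⁴.
Radius of gyration: k = √(I/A) = √(5 789 983 / 3 600) = 40.1 mm.

k_y ≈ 40 mm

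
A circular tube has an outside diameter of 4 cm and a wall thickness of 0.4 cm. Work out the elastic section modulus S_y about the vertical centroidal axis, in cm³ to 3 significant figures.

Split into non-overlapping primitives; take the origin at the lower-left of the bounding box.
Outer circle: ⌀4, A = 12.566 cm², x = 2 cm, Ī = 12.566 cm⁴.
Bore (subtracted): ⌀3.2, A = 8.0425 cm², x = 2 cm, Ī = 5.1472 cm⁴.
By symmetry the centroid is at mid-width, x̄ = 2 cm.
All pieces are centred on the vertical centroidal axis, so I = ΣĪ (holes subtracted) = 7.4192 cm⁴.
Extreme fibre distance c = 2 cm; S = I/c = 3.7096 cm³.

S_y ≈ 3.71 cm³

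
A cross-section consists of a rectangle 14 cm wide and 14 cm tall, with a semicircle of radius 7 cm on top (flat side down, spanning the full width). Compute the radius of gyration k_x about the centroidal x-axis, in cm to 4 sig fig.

Break the section into simple shapes (no overlaps), measuring from the bottom-left corner of the bounding box.
Rectangular body: 14 × 14, A = 196 cm², y = 7 cm, Ī = 3201.33 cm⁴.
Semicircular cap: semicircle r = 7, A = 76.969 cm², y = 16.9709 cm, Ī = 263.526 cm⁴.
Centroid: ȳ = ΣA·y / ΣA = 9.81149 cm.
Transfer each piece to the centroidal x-axis using Ī + A·d² with d = y − 9.81149:
  rectangular body: d = -2.81149 cm → contributes +4750.61 cm⁴
  semicircular cap: d = 7.1594 cm → contributes +4208.73 cm⁴
Total I = 8959.34 cm⁴.
Radius of gyration: k = √(I/A) = √(8959.34 / 272.969) = 5.72903 cm.

k_x ≈ 5.729 cm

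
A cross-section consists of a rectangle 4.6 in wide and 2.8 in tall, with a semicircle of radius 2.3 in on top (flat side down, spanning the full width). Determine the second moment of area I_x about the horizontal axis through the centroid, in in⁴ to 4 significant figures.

I_x ≈ 40.00 in⁴

Break the section into simple shapes (no overlaps), measuring from the bottom-left corner of the bounding box.
Rectangular body: 4.6 × 2.8, A = 12.88 in², y = 1.4 in, Ī = 8.41493 in⁴.
Semicircular cap: semicircle r = 2.3, A = 8.30951 in², y = 3.77615 in, Ī = 3.07145 in⁴.
Centroid: ȳ = ΣA·y / ΣA = 2.33181 in.
Transfer each piece to the horizontal axis through the centroid using Ī + A·d² with d = y − 2.33181:
  rectangular body: d = -0.931812 in → contributes +19.5983 in⁴
  semicircular cap: d = 1.44434 in → contributes +20.406 in⁴
Total I = 40.0043 in⁴.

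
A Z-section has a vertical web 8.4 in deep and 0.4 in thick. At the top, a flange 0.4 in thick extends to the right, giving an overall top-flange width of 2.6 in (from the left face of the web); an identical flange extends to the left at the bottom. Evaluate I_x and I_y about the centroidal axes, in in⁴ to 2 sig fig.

I_x ≈ 48 in⁴, I_y ≈ 3.7 in⁴

Treat the section as a set of non-overlapping primitives; coordinates are from the bounding-box lower-left.
Web: 0.4 × 8.4, A = 3.36 in², y = 4.2 in, Ī = 19.76 in⁴.
Top flange (beyond web): 2.2 × 0.4, A = 0.88 in², y = 8.2 in, Ī = 0.01173 in⁴.
Bottom flange (beyond web): 2.2 × 0.4, A = 0.88 in², y = 0.2 in, Ī = 0.01173 in⁴.
Centroid: ȳ = ΣA·y / ΣA = 4.2 in.
Transfer each piece to the centroidal x-axis using Ī + A·d² with d = y − 4.2:
  web: d = 0 in → contributes +19.76 in⁴
  top flange (beyond web): d = 4 in → contributes +14.09 in⁴
  bottom flange (beyond web): d = -4 in → contributes +14.09 in⁴
Total I = 47.94 in⁴.
For the y-axis: x̄ = 2.4 in.
Repeating about the centroidal y-axis gives I_y = 3.729 in⁴.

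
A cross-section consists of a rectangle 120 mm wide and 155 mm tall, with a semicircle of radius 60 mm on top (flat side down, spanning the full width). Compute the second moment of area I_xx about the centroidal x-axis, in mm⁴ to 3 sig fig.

Split into non-overlapping primitives; take the origin at the lower-left of the bounding box.
Rectangular body: 120 × 155, A = 18 600 mm², y = 77.5 mm, Ī = 37 238 750 mm⁴.
Semicircular cap: semicircle r = 60, A = 5654.9 mm², y = 180.46 mm, Ī = 1 422 450 mm⁴.
Centroid: ȳ = ΣA·y / ΣA = 101.51 mm.
Transfer each piece to the centroidal x-axis using Ī + A·d² with d = y − 101.51:
  rectangular body: d = -24.006 mm → contributes +47 957 334 mm⁴
  semicircular cap: d = 78.959 mm → contributes +36 678 038 mm⁴
Total I = 84 635 372 mm⁴.

I_xx ≈ 8.46 × 10⁷ mm⁴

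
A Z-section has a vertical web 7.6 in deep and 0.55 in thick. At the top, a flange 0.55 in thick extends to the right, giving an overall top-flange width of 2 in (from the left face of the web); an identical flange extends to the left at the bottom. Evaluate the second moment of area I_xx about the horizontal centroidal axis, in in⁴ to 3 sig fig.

Decompose the section into non-overlapping parts with the origin at the bottom-left of its bounding rectangle.
Web: 0.55 × 7.6, A = 4.18 in², y = 3.8 in, Ī = 20.12 in⁴.
Top flange (beyond web): 1.45 × 0.55, A = 0.7975 in², y = 7.325 in, Ī = 0.020104 in⁴.
Bottom flange (beyond web): 1.45 × 0.55, A = 0.7975 in², y = 0.275 in, Ī = 0.020104 in⁴.
Centroid: ȳ = ΣA·y / ΣA = 3.8 in.
Transfer each piece to the horizontal centroidal axis using Ī + A·d² with d = y − 3.8:
  web: d = 0 in → contributes +20.12 in⁴
  top flange (beyond web): d = 3.525 in → contributes +9.9295 in⁴
  bottom flange (beyond web): d = -3.525 in → contributes +9.9295 in⁴
Total I = 39.979 in⁴.

I_xx ≈ 40.0 in⁴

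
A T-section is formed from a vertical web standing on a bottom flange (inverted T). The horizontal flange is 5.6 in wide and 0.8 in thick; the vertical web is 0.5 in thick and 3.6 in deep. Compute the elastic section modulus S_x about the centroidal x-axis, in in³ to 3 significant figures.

Split into non-overlapping primitives; take the origin at the lower-left of the bounding box.
Flange: 5.6 × 0.8, A = 4.48 in², y = 0.4 in, Ī = 0.23893 in⁴.
Web: 0.5 × 3.6, A = 1.8 in², y = 2.6 in, Ī = 1.944 in⁴.
Centroid: ȳ = ΣA·y / ΣA = 1.0306 in.
Transfer each piece to the centroidal x-axis using Ī + A·d² with d = y − 1.0306:
  flange: d = -0.63057 in → contributes +2.0203 in⁴
  web: d = 1.5694 in → contributes +6.3776 in⁴
Total I = 8.3979 in⁴.
Extreme fibre distance c = 3.3694 in; S = I/c = 2.4924 in³.

S_x ≈ 2.49 in³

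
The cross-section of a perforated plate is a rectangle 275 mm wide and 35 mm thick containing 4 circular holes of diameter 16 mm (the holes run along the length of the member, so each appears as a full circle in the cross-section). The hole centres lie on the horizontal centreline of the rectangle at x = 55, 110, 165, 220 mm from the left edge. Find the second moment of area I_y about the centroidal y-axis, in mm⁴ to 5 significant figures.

Split into non-overlapping primitives; take the origin at the lower-left of the bounding box.
Plate: 275 × 35, A = 9 625 mm², x = 137.5 mm, Ī = 60 657 552 mm⁴.
Hole 1 (subtracted): ⌀16, A = 201.0619 mm², x = 55 mm, Ī = 3216.991 mm⁴.
Hole 2 (subtracted): ⌀16, A = 201.0619 mm², x = 110 mm, Ī = 3216.991 mm⁴.
Hole 3 (subtracted): ⌀16, A = 201.0619 mm², x = 165 mm, Ī = 3216.991 mm⁴.
Hole 4 (subtracted): ⌀16, A = 201.0619 mm², x = 220 mm, Ī = 3216.991 mm⁴.
By symmetry the centroid is at mid-width, x̄ = 137.5 mm.
Transfer each piece to the centroidal y-axis using Ī + A·d² with d = x − 137.5:
  plate: d = 0 mm → contributes +60 657 552 mm⁴
  hole 1: d = -82.5 mm → contributes −1 371 695 mm⁴
  hole 2: d = -27.5 mm → contributes −155270.1 mm⁴
  hole 3: d = 27.5 mm → contributes −155270.1 mm⁴
  hole 4: d = 82.5 mm → contributes −1 371 695 mm⁴
Total I = 57 603 622 mm⁴.

I_y ≈ 5.7604 × 10⁷ mm⁴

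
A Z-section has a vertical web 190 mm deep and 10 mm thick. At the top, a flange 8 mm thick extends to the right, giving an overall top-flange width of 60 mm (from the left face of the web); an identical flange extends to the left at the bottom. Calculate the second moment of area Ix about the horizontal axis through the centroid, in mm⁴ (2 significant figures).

Split into non-overlapping primitives; take the origin at the lower-left of the bounding box.
Web: 10 × 190, A = 1 900 mm², y = 95 mm, Ī = 5 715 833 mm⁴.
Top flange (beyond web): 50 × 8, A = 400 mm², y = 186 mm, Ī = 2 133 mm⁴.
Bottom flange (beyond web): 50 × 8, A = 400 mm², y = 4 mm, Ī = 2 133 mm⁴.
Centroid: ȳ = ΣA·y / ΣA = 95 mm.
Transfer each piece to the horizontal axis through the centroid using Ī + A·d² with d = y − 95:
  web: d = 0 mm → contributes +5 715 833 mm⁴
  top flange (beyond web): d = 91 mm → contributes +3 314 533 mm⁴
  bottom flange (beyond web): d = -91 mm → contributes +3 314 533 mm⁴
Total I = 12 344 900 mm⁴.

Ix ≈ 1.2 × 10⁷ mm⁴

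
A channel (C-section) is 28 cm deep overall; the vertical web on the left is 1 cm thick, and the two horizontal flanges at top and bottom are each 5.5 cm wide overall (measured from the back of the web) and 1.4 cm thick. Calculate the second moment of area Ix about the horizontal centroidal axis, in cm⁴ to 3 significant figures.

Split into non-overlapping primitives; take the origin at the lower-left of the bounding box.
Web: 1 × 28, A = 28 cm², y = 14 cm, Ī = 1829.3 cm⁴.
Top flange (beyond web): 4.5 × 1.4, A = 6.3 cm², y = 27.3 cm, Ī = 1.029 cm⁴.
Bottom flange (beyond web): 4.5 × 1.4, A = 6.3 cm², y = 0.7 cm, Ī = 1.029 cm⁴.
By symmetry the centroid is at mid-height, ȳ = 14 cm.
Transfer each piece to the horizontal centroidal axis using Ī + A·d² with d = y − 14:
  web: d = 0 cm → contributes +1829.3 cm⁴
  top flange (beyond web): d = 13.3 cm → contributes +1115.4 cm⁴
  bottom flange (beyond web): d = -13.3 cm → contributes +1115.4 cm⁴
Total I = 4060.2 cm⁴.

Ix ≈ 4060 cm⁴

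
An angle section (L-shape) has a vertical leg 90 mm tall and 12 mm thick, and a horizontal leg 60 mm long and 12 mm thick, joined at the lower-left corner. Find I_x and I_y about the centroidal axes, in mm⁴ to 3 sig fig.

I_x ≈ 1.31 × 10⁶ mm⁴, I_y ≈ 4.62 × 10⁵ mm⁴

Break the section into simple shapes (no overlaps), measuring from the bottom-left corner of the bounding box.
Vertical leg: 12 × 90, A = 1 080 mm², y = 45 mm, Ī = 729 000 mm⁴.
Horizontal leg (remainder): 48 × 12, A = 576 mm², y = 6 mm, Ī = 6 912 mm⁴.
Centroid: ȳ = ΣA·y / ΣA = 31.435 mm.
Transfer each piece to the centroidal x-axis using Ī + A·d² with d = y − 31.435:
  vertical leg: d = 13.565 mm → contributes +927 736 mm⁴
  horizontal leg (remainder): d = -25.435 mm → contributes +379 543 mm⁴
Total I = 1 307 279 mm⁴.
For the y-axis: x̄ = 16.435 mm.
Repeating about the centroidal y-axis gives I_y = 461 639 mm⁴.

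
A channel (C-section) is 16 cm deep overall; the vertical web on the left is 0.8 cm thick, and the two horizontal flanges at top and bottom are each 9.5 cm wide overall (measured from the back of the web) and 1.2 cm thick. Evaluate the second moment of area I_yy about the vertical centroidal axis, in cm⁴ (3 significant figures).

I_yy ≈ 311 cm⁴

Split into non-overlapping primitives; take the origin at the lower-left of the bounding box.
Web: 0.8 × 16, A = 12.8 cm², x = 0.4 cm, Ī = 0.68267 cm⁴.
Top flange (beyond web): 8.7 × 1.2, A = 10.44 cm², x = 5.15 cm, Ī = 65.85 cm⁴.
Bottom flange (beyond web): 8.7 × 1.2, A = 10.44 cm², x = 5.15 cm, Ī = 65.85 cm⁴.
Centroid: x̄ = ΣA·x / ΣA = 3.3448 cm.
Transfer each piece to the vertical centroidal axis using Ī + A·d² with d = x − 3.3448:
  web: d = -2.9448 cm → contributes +111.68 cm⁴
  top flange (beyond web): d = 1.8052 cm → contributes +99.873 cm⁴
  bottom flange (beyond web): d = 1.8052 cm → contributes +99.873 cm⁴
Total I = 311.43 cm⁴.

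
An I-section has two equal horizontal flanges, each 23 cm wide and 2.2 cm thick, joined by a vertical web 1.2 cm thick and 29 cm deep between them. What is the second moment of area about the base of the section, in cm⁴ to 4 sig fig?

Decompose the section into non-overlapping parts with the origin at the bottom-left of its bounding rectangle.
Bottom flange: 23 × 2.2, A = 50.6 cm², y = 1.1 cm, Ī = 20.4087 cm⁴.
Web: 1.2 × 29, A = 34.8 cm², y = 16.7 cm, Ī = 2438.9 cm⁴.
Top flange: 23 × 2.2, A = 50.6 cm², y = 32.3 cm, Ī = 20.4087 cm⁴.
Transfer each piece to a horizontal axis along the bottom face using Ī + A·d² with d = y − 0:
  bottom flange: d = 1.1 cm → contributes +81.6347 cm⁴
  web: d = 16.7 cm → contributes +12144.3 cm⁴
  top flange: d = 32.3 cm → contributes +52810.9 cm⁴
Total I = 65036.8 cm⁴.

I_base ≈ 6.504 × 10⁴ cm⁴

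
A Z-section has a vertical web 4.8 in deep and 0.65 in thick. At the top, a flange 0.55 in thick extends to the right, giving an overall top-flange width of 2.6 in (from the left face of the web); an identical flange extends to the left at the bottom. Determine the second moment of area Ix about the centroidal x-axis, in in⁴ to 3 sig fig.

Decompose the section into non-overlapping parts with the origin at the bottom-left of its bounding rectangle.
Web: 0.65 × 4.8, A = 3.12 in², y = 2.4 in, Ī = 5.9904 in⁴.
Top flange (beyond web): 1.95 × 0.55, A = 1.0725 in², y = 4.525 in, Ī = 0.027036 in⁴.
Bottom flange (beyond web): 1.95 × 0.55, A = 1.0725 in², y = 0.275 in, Ī = 0.027036 in⁴.
Centroid: ȳ = ΣA·y / ΣA = 2.4 in.
Transfer each piece to the centroidal x-axis using Ī + A·d² with d = y − 2.4:
  web: d = 0 in → contributes +5.9904 in⁴
  top flange (beyond web): d = 2.125 in → contributes +4.87 in⁴
  bottom flange (beyond web): d = -2.125 in → contributes +4.87 in⁴
Total I = 15.73 in⁴.

Ix ≈ 15.7 in⁴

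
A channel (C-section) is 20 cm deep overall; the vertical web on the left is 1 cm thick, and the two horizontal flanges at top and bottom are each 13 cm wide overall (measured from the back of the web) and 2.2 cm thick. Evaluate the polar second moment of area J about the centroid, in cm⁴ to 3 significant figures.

J ≈ 6120 cm⁴

Decompose the section into non-overlapping parts with the origin at the bottom-left of its bounding rectangle.
Web: 1 × 20, A = 20 cm², y = 10 cm, Ī = 666.67 cm⁴.
Top flange (beyond web): 12 × 2.2, A = 26.4 cm², y = 18.9 cm, Ī = 10.648 cm⁴.
Bottom flange (beyond web): 12 × 2.2, A = 26.4 cm², y = 1.1 cm, Ī = 10.648 cm⁴.
By symmetry the centroid is at mid-height, ȳ = 10 cm.
Transfer each piece to the centroidal x-axis using Ī + A·d² with d = y − 10:
  web: d = 0 cm → contributes +666.67 cm⁴
  top flange (beyond web): d = 8.9 cm → contributes +2101.8 cm⁴
  bottom flange (beyond web): d = -8.9 cm → contributes +2101.8 cm⁴
Total I = 4870.3 cm⁴.
For the y-axis: x̄ = 5.2143 cm.
Repeating about the centroidal y-axis gives I_y = 1248.1 cm⁴.
Polar second moment: J = I_x + I_y = 6118.4 cm⁴.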